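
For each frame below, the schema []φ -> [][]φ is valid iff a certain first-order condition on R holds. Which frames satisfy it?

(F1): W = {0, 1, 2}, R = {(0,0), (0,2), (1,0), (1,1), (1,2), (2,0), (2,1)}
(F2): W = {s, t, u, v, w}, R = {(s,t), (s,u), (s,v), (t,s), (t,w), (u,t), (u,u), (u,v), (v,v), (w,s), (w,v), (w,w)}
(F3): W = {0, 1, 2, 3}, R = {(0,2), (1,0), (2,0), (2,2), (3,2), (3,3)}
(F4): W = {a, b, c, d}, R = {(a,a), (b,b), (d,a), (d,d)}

(F4)

This is the axiom for transitivity; its first-order frame correspondent is forall x forall y forall z (Rxy & Ryz -> Rxz).
(F1): fails — R02 and R21 but not R01.
(F2): fails — Rut and Rts but not Rus.
(F3): fails — R10 and R02 but not R12.
(F4): satisfies the condition.
Valid on: (F4).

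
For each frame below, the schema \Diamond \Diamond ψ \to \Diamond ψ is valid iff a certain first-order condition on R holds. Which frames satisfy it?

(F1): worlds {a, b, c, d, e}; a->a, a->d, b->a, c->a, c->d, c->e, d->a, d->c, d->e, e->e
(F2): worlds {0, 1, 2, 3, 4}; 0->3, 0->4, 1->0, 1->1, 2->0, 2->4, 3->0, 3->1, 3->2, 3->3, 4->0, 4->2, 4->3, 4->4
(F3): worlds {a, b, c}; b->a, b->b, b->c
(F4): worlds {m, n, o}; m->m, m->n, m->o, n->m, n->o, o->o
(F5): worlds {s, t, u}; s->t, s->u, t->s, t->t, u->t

Frame correspondent (Sahlqvist): \forall x \forall y \forall z (Rxy \wedge Ryz \to Rxz) — i.e. transitivity.
(F1): fails — Rcd and Rdc but not Rcc.
(F2): fails — R10 and R04 but not R14.
(F3): holds.
(F4): fails — Rnm and Rmn but not Rnn.
(F5): fails — Rut and Rts but not Rus.

(F3)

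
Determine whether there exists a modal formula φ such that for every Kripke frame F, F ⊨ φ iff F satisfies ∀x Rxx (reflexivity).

Yes, by □q → q

The condition is reflexivity. A defining modal formula is □q → q.
Suppose □q→q is valid. At any x set V(q)={w : Rxw}. Then □q holds at x, so q holds at x, i.e. Rxx.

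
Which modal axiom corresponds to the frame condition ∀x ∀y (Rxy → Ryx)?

q → □◇q

This is symmetry; the standard corresponding axiom is B: q → □◇q.
Suppose q→□◇q is valid. Take Rxy and set V(q)={x}. Then q at x, so □◇q at x, so ◇q at y, so some z with Ryz has q; z=x, i.e. Ryx.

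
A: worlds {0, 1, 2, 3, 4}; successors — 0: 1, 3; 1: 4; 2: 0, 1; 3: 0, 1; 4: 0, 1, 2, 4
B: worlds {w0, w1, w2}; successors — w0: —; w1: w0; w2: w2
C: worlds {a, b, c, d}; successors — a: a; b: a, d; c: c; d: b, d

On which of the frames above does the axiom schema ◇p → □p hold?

B

The schema corresponds to partial functionality: ∀x ∀y ∀z (Rxy ∧ Rxz → y = z).
A: fails — 0 sees both 1 and 3.
B: satisfies the condition.
C: fails — b sees both a and d.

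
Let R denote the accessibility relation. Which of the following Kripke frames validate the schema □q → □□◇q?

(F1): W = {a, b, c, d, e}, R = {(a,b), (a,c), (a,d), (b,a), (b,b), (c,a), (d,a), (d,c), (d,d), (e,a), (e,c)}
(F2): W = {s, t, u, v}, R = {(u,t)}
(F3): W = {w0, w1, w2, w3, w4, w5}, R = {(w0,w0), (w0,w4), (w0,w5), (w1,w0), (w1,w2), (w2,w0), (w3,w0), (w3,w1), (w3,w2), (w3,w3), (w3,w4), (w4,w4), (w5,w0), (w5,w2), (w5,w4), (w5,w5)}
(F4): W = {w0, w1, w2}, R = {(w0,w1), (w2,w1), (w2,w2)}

Frame correspondent (Sahlqvist): ∀x ∀z (xR²z → ∃w (xRw ∧ zRw)) — i.e. a generalized confluence (Geach) condition.
(F1): fails — aR²c but no w with aRw and cRw.
(F2): satisfies the condition.
(F3): fails — w1R²w4 but no w with w1Rw and w4Rw.
(F4): fails — w2R²w1 but no w with w2Rw and w1Rw.
Valid on: (F2).

(F2)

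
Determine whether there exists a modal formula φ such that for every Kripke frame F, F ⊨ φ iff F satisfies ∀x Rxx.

This is a Sahlqvist condition; the T axiom □q → q defines it.

Yes, by □q → q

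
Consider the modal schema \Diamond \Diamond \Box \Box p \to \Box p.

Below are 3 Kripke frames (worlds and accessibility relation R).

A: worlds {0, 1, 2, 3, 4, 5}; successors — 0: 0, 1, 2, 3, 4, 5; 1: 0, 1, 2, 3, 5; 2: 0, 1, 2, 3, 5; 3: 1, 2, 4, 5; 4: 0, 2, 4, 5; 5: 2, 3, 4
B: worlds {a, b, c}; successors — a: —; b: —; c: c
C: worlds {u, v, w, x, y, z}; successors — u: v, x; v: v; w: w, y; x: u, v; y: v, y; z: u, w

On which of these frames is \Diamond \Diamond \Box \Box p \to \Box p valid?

A, B

This is the axiom for a generalized confluence (Geach) condition; its first-order frame correspondent is \forall x \forall y \forall z ((x R^2 y \wedge xRz) \to \exists w (y R^2 w \wedge z = w)).
A: satisfies the condition.
B: satisfies the condition.
C: fails — uR²u, uRx but no t with uR²t and x=t.
Valid on: A, B.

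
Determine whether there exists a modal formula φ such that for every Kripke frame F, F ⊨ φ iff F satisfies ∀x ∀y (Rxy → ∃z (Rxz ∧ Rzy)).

This is a Sahlqvist condition; the C4 axiom □□r → □r defines it.
Suppose □□r→□r is valid. Take Rxy and set V(r)={w : xR²w}. Then □□r at x, so □r at x, so r at y, i.e. ∃z(Rxz∧Rzy).

Definable; □□r → □r defines it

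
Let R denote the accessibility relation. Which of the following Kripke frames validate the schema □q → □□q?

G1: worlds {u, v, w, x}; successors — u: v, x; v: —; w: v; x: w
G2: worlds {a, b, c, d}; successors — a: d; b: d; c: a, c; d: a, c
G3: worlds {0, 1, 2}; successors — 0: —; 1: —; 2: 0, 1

G3

The schema corresponds to transitivity: ∀x ∀y ∀z (Rxy ∧ Ryz → Rxz).
G1: fails — Rxw and Rwv but not Rxv.
G2: fails — Rca and Rad but not Rcd.
G3: condition met.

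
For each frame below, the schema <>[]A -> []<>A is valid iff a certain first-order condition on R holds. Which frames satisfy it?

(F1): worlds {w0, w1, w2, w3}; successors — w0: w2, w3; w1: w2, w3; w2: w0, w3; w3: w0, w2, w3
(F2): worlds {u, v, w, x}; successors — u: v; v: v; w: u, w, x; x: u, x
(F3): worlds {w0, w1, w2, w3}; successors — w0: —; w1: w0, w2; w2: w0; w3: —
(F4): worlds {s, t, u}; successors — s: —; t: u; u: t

(F1), (F4)

This is the axiom for convergence; its first-order frame correspondent is forall x forall y forall z (Rxy & Rxz -> exists w (Ryw & Rzw)).
(F1): satisfies the condition.
(F2): fails — Rww and Rwu but w and u have no common successor.
(F3): fails — Rw1w2 and Rw1w0 but w2 and w0 have no common successor.
(F4): satisfies the condition.
Valid on: (F1), (F4).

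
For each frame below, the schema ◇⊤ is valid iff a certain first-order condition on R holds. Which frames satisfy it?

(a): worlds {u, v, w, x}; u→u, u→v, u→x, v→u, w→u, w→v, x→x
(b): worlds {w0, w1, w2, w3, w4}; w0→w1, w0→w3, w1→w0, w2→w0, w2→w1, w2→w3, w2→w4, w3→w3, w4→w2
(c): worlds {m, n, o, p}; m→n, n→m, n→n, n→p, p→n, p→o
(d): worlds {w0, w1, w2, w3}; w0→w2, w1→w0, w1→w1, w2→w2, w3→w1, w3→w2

The schema corresponds to seriality: ∀x ∃y Rxy.
(a): ✓.
(b): ✓.
(c): fails — world o has no successor.
(d): ✓.

(a), (b), (d)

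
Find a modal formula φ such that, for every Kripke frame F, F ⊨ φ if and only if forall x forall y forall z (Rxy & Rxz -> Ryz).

◇ψ → □◇ψ

The condition is the Euclidean property. The 5 schema ◇ψ → □◇ψ defines it.
Suppose ◇ψ→□◇ψ is valid. Take Rxy, Rxz and set V(ψ)={y}. Then ◇ψ at x, so □◇ψ at x, so ◇ψ at z, so some w with Rzw has ψ; w=y, i.e. Rzy. By symmetry of the argument, Ryz.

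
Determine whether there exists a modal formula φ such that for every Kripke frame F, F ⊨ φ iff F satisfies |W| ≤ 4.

No

Any modally definable frame class is closed under disjoint unions.
Any modal formula valid on each of 5 disjoint one-world frames is valid on their disjoint union (validity is preserved under disjoint unions). Each one-world frame has |W|=1≤4, but the union has |W|=5.
So no modal formula (or set of formulas) defines exactly the |W|≤4 frames.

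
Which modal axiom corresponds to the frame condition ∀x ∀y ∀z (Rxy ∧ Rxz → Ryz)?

◇q → □◇q

This is the Euclidean property; the standard corresponding axiom is 5: ◇q → □◇q.
Suppose ◇q→□◇q is valid. Take Rxy, Rxz and set V(q)={y}. Then ◇q at x, so □◇q at x, so ◇q at z, so some w with Rzw has q; w=y, i.e. Rzy. By symmetry of the argument, Ryz.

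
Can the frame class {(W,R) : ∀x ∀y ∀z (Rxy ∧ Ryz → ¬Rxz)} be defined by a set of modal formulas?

No — not modally definable

Modal frame validity is preserved under surjective bounded morphisms.
The 3-cycle (worlds s,t,u with s→t→u→s) is intransitive. Mapping every world to a single reflexive point • is a surjective bounded morphism; the reflexive point is not intransitive (R••∧R•• but R••).
Hence intransitivity is not modally definable.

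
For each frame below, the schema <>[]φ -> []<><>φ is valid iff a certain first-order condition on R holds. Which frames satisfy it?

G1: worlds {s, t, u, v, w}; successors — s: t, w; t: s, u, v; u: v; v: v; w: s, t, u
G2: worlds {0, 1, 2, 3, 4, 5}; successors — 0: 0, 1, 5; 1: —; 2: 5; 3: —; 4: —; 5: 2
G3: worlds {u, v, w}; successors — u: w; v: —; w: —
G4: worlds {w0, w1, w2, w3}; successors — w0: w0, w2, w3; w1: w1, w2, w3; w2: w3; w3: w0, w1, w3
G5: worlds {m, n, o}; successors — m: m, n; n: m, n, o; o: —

Frame correspondent (Sahlqvist): forall x forall y forall z ((xRy & xRz) -> exists w (yRw & z R^2 w)) — i.e. a generalized confluence (Geach) condition.
G1: fails — tRs, tRu but no w* with sRw* and uR²w*.
G2: fails — 0R0, 0R1 but no w with 0Rw and 1R²w.
G3: fails — uRw, uRw but no t with wRt and wR²t.
G4: condition met.
G5: fails — nRm, nRo but no w with mRw and oR²w.

G4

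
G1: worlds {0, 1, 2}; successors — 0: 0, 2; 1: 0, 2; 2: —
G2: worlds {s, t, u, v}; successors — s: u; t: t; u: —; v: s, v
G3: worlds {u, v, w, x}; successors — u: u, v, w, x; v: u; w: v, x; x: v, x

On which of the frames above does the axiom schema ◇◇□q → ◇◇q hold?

G3

This is the axiom for a generalized confluence (Geach) condition; its first-order frame correspondent is ∀x ∀y (xR²y → ∃w (yRw ∧ xR²w)).
G1: fails — 0R²2 but no w with 2Rw and 0R²w.
G2: fails — vR²u but no w with uRw and vR²w.
G3: holds.
Valid on: G3.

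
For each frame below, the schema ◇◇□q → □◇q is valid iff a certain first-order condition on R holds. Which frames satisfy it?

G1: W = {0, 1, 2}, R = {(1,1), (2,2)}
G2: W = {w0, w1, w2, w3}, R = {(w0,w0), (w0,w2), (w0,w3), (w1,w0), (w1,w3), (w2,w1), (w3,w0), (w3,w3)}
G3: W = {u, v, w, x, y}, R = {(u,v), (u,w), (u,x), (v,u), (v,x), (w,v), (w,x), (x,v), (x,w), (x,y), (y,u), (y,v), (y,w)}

G1

This is the axiom for a generalized confluence (Geach) condition; its first-order frame correspondent is ∀x ∀y ∀z ((xR²y ∧ xRz) → ∃w (yRw ∧ zRw)).
G1: holds.
G2: fails — w0R²w0, w0Rw2 but no w with w0Rw and w2Rw.
G3: fails — uR²v, uRx but no t with vRt and xRt.
Valid on: G1.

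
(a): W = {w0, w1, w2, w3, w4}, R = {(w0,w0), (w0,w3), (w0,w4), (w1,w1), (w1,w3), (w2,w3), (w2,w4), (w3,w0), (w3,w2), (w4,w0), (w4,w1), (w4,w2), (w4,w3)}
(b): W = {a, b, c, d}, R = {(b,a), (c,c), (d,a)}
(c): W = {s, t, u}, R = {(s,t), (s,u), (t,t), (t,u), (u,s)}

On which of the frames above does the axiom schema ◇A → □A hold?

(b)

This is the axiom for partial functionality; its first-order frame correspondent is ∀x ∀y ∀z (Rxy ∧ Rxz → y = z).
(a): fails — w0 sees both w0 and w3.
(b): holds.
(c): fails — s sees both t and u.
Valid on: (b).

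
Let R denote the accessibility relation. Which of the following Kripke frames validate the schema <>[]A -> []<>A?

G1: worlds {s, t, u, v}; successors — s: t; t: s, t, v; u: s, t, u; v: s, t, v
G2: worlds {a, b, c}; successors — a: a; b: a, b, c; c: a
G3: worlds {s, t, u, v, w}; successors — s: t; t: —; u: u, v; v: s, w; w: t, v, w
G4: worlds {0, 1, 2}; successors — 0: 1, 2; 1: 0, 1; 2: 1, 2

This is the axiom for convergence; its first-order frame correspondent is forall x forall y forall z (Rxy & Rxz -> exists w (Ryw & Rzw)).
G1: holds.
G2: holds.
G3: fails — Rst and Rst but t and t have no common successor.
G4: holds.
Valid on: G1, G2, G4.

G1, G2, G4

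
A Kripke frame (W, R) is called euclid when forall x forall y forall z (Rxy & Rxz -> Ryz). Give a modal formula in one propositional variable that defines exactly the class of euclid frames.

◇q → □◇q

A defining formula is ◇q → □◇q (the 5 axiom).
Suppose ◇q→□◇q is valid. Take Rxy, Rxz and set V(q)={y}. Then ◇q at x, so □◇q at x, so ◇q at z, so some w with Rzw has q; w=y, i.e. Rzy. By symmetry of the argument, Ryz.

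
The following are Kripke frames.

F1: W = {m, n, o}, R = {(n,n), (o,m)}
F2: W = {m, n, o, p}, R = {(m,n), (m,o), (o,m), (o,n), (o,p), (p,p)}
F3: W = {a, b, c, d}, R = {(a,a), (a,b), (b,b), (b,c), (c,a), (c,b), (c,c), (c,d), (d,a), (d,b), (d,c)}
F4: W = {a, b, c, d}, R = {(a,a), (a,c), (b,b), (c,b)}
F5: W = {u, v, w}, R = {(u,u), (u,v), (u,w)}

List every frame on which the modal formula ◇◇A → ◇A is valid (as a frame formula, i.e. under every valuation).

F1, F5

This is the axiom for transitivity; its first-order frame correspondent is ∀x ∀y ∀z (Rxy ∧ Ryz → Rxz).
F1: holds.
F2: fails — Rom and Rmo but not Roo.
F3: fails — Rbc and Rcd but not Rbd.
F4: fails — Rac and Rcb but not Rab.
F5: holds.
Valid on: F1, F5.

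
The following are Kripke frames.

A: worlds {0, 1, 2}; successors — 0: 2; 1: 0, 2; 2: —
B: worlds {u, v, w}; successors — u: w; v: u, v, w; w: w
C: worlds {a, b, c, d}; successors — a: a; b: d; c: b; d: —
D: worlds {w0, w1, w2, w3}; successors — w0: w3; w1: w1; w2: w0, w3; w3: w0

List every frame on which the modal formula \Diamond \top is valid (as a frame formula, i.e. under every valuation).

B, D

This is the axiom for seriality; its first-order frame correspondent is \forall x \exists y Rxy.
A: fails — world 2 has no successor.
B: holds.
C: fails — world d has no successor.
D: holds.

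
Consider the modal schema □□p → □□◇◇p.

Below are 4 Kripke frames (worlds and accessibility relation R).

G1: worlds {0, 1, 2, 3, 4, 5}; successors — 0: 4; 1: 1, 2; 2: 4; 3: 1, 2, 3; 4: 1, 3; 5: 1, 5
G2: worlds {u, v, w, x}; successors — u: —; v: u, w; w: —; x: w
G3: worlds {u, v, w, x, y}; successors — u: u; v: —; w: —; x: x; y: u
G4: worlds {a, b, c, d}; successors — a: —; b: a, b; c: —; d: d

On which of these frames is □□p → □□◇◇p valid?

G1, G2, G3

Frame correspondent (Sahlqvist): ∀x ∀z (xR²z → ∃w (xR²w ∧ zR²w)) — i.e. a generalized confluence (Geach) condition.
G1: satisfies the condition.
G2: satisfies the condition.
G3: satisfies the condition.
G4: fails — bR²a but no w with bR²w and aR²w.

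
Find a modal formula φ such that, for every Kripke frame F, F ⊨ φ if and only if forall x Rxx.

□ψ → ψ

The condition is reflexivity. The T schema □ψ → ψ defines it.
Suppose □ψ→ψ is valid. At any x set V(ψ)={w : Rxw}. Then □ψ holds at x, so ψ holds at x, i.e. Rxx.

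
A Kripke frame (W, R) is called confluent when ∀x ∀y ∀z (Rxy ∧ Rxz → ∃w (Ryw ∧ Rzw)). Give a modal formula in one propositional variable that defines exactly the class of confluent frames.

A defining formula is ◇□q → □◇q (the .2 axiom).

◇□q → □◇q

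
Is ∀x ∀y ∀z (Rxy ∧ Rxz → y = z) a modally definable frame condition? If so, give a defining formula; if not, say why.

Definable; ◇r → □r defines it

This is a Sahlqvist condition; the CD axiom ◇r → □r defines it.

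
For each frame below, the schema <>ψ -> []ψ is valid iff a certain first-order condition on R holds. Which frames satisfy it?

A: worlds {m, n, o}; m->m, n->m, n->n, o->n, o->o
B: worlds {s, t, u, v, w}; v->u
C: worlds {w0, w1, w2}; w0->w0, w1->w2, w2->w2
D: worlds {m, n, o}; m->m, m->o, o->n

B, C

Frame correspondent (Sahlqvist): forall x forall y forall z (Rxy & Rxz -> y = z) — i.e. partial functionality.
A: fails — n sees both m and n.
B: condition met.
C: condition met.
D: fails — m sees both m and o.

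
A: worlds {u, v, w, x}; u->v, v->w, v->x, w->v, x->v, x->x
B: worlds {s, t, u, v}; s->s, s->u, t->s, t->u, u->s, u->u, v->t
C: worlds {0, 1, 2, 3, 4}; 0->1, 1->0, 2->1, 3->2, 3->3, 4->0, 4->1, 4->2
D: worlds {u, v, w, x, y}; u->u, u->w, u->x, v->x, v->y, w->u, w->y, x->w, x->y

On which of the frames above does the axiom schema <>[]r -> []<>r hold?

A, B

The schema corresponds to convergence: forall x forall y forall z (Rxy & Rxz -> exists w (Ryw & Rzw)).
A: holds.
B: holds.
C: fails — R32 and R33 but 2 and 3 have no common successor.
D: fails — Rvx and Rvy but x and y have no common successor.
Valid on: A, B.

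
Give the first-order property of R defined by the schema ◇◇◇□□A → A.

This is a Sahlqvist (Geach-type) schema ◇^3□^2A → □^0◇^0A.
Minimal-valuation argument: fix x; take any y with xR^3y and any z with xR^0z. Set V(A) to the set of worlds R-reachable from y in exactly 2 steps. Then □^2A holds at y, so the antecedent holds at x; validity forces ◇^0A at z, giving a w with zR^0w and yR^2w.
First-order correspondent: ∀x ∀y (xR³y → ∃w (yR²w ∧ x = w)).

∀x ∀y (xR³y → ∃w (yR²w ∧ x = w))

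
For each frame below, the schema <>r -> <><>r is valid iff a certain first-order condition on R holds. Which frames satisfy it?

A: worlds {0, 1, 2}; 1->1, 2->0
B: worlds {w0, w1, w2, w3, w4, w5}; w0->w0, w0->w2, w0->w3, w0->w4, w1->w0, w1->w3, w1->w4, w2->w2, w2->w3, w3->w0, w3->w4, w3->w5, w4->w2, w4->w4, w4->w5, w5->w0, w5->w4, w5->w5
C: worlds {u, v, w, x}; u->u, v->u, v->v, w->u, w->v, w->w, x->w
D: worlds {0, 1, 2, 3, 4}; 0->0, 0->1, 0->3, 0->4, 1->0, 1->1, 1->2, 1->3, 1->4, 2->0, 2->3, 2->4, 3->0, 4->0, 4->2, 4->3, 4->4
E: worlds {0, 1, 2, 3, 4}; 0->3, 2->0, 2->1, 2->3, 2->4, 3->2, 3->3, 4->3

Frame correspondent (Sahlqvist): forall x forall y (xRy -> exists w (y = w & x R^2 w)) — i.e. a generalized confluence (Geach) condition.
A: fails — 2R0 but no w with 0=w and 2R²w.
B: satisfies the condition.
C: satisfies the condition.
D: satisfies the condition.
E: fails — 2R0 but no w with 0=w and 2R²w.
Valid on: B, C, D.

B, C, D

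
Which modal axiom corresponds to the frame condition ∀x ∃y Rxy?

The condition is seriality. The D schema □s → ◇s defines it.
Suppose □s→◇s is valid. At any x set V(s)=W. Then □s at x, so ◇s at x, so x has a successor.

□s → ◇s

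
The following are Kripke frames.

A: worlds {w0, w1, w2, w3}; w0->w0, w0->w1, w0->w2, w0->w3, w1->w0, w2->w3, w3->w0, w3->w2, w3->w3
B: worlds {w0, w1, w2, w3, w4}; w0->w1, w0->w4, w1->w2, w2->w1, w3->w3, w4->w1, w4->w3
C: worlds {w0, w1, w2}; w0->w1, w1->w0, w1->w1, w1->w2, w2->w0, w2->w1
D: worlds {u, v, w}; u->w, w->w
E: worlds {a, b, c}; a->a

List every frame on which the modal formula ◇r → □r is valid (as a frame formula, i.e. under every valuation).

D, E

Frame correspondent (Sahlqvist): ∀x ∀y ∀z (Rxy ∧ Rxz → y = z) — i.e. partial functionality.
A: fails — w0 sees both w0 and w1.
B: fails — w0 sees both w1 and w4.
C: fails — w1 sees both w0 and w1.
D: condition met.
E: condition met.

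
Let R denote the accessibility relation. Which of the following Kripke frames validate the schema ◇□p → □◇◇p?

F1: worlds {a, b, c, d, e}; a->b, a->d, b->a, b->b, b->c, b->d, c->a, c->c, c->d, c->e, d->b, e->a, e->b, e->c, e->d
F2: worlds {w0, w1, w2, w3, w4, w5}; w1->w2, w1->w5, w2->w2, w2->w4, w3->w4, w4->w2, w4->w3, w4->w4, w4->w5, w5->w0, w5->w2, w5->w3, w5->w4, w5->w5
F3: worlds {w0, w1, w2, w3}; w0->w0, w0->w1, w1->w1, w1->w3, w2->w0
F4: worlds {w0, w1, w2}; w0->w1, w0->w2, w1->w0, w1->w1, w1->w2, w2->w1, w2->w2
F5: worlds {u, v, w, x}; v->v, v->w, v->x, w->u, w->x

F1, F4

The schema corresponds to a generalized confluence (Geach) condition: ∀x ∀y ∀z ((xRy ∧ xRz) → ∃w (yRw ∧ zR²w)).
F1: holds.
F2: fails — w5Rw0, w5Rw0 but no w with w0Rw and w0R²w.
F3: fails — w1Rw1, w1Rw3 but no w with w1Rw and w3R²w.
F4: holds.
F5: fails — vRv, vRw but no t with vRt and wR²t.
Valid on: F1, F4.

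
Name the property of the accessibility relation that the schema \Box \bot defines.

emptiness of R: \forall x \forall y \neg Rxy

This schema is the Ver axiom.
It corresponds to emptiness of R: \forall x \forall y \neg Rxy.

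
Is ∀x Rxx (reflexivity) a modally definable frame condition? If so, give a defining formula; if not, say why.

Yes: it is reflexivity, defined by the T schema □p → p.
Suppose □p→p is valid. At any x set V(p)={w : Rxw}. Then □p holds at x, so p holds at x, i.e. Rxx.

Yes, by □p → p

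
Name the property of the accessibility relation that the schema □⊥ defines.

□⊥ is valid iff no world has any successor (otherwise □⊥ fails at any world with one).
Conversely, on a frame with emptiness of R the schema holds at every world under every valuation.
So the correspondent is emptiness of R.

emptiness of R: ∀x ∀y ¬Rxy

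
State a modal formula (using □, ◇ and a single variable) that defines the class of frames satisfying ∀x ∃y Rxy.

This is seriality; the standard corresponding axiom is D: □r → ◇r.
Suppose □r→◇r is valid. At any x set V(r)=W. Then □r at x, so ◇r at x, so x has a successor.

□r → ◇r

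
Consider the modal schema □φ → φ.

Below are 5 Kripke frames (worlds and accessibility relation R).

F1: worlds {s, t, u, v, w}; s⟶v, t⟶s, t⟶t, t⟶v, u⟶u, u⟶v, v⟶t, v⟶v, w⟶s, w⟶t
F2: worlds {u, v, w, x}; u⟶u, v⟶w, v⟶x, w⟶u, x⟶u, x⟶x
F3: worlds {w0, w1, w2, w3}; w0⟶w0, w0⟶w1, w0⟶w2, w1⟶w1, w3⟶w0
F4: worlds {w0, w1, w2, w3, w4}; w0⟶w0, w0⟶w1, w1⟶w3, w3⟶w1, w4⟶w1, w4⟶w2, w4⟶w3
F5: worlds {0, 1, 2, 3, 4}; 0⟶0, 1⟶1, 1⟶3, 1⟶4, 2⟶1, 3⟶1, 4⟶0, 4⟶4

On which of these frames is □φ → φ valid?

none

The schema corresponds to reflexivity: ∀x Rxx.
F1: fails — world s does not see itself.
F2: fails — world v does not see itself.
F3: fails — world w2 does not see itself.
F4: fails — world w1 does not see itself.
F5: fails — world 2 does not see itself.
Valid on no frame.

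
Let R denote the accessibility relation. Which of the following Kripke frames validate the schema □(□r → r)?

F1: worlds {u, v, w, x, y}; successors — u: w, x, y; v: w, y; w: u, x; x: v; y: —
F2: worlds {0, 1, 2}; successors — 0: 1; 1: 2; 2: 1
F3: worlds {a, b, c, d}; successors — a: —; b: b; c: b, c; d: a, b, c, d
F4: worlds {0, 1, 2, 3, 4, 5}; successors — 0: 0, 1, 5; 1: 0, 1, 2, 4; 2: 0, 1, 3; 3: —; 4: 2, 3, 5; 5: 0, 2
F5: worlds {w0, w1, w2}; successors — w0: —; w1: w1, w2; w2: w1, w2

This is the axiom for shift-reflexivity; its first-order frame correspondent is ∀x ∀y (Rxy → Ryy).
F1: fails — Ruw but not Rww.
F2: fails — R12 but not R22.
F3: fails — Rda but not Raa.
F4: fails — R45 but not R55.
F5: holds.
Valid on: F5.

F5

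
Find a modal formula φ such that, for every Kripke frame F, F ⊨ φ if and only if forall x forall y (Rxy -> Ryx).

A defining formula is s → □◇s (the B axiom).
Suppose s→□◇s is valid. Take Rxy and set V(s)={x}. Then s at x, so □◇s at x, so ◇s at y, so some z with Ryz has s; z=x, i.e. Ryx.

s → □◇s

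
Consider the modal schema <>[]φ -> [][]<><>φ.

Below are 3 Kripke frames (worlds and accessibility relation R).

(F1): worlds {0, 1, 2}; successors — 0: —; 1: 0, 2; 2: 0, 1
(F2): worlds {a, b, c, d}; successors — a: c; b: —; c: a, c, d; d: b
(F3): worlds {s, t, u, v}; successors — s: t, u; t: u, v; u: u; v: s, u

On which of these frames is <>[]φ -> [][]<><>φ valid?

The schema corresponds to a generalized confluence (Geach) condition: forall x forall y forall z ((xRy & x R^2 z) -> exists w (yRw & z R^2 w)).
(F1): fails — 1R0, 1R²0 but no w with 0Rw and 0R²w.
(F2): fails — aRc, aR²d but no w with cRw and dR²w.
(F3): condition met.

(F3)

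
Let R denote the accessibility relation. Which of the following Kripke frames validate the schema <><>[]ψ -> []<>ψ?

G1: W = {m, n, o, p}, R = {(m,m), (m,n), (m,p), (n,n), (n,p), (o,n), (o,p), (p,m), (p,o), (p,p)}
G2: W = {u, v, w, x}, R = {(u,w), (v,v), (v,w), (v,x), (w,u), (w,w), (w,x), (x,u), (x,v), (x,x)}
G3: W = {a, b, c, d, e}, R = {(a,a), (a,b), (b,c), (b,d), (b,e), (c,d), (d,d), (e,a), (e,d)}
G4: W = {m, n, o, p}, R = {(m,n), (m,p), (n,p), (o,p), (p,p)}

G1, G4

The schema corresponds to a generalized confluence (Geach) condition: forall x forall y forall z ((x R^2 y & xRz) -> exists w (yRw & zRw)).
G1: holds.
G2: fails — vR²u, vRx but no t with uRt and xRt.
G3: fails — aR²a, aRb but no w with aRw and bRw.
G4: holds.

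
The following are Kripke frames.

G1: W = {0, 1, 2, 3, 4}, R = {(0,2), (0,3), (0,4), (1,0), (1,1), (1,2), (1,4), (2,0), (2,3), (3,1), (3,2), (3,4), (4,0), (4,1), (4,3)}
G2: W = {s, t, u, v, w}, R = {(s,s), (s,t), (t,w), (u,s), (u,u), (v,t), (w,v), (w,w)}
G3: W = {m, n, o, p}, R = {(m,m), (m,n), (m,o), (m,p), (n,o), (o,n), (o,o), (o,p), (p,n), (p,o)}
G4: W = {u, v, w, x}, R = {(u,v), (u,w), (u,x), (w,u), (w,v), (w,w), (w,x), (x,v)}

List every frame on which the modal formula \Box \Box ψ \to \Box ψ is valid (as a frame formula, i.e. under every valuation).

This is the axiom for density; its first-order frame correspondent is \forall x \forall y (Rxy \to \exists z (Rxz \wedge Rzy)).
G1: fails — R20 but no z with R2z and Rz0.
G2: fails — Rvt but no z with Rvz and Rzt.
G3: holds.
G4: fails — Rxv but no z with Rxz and Rzv.

G3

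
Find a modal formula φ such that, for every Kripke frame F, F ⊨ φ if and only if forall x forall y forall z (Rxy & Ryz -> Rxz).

□s → □□s

The condition is transitivity. The 4 schema □s → □□s defines it.
Suppose □s→□□s is valid. Take Rxy, Ryz and set V(s)={w : Rxw}. Then □s at x, so □□s at x, so □s at y, so s at z, i.e. Rxz.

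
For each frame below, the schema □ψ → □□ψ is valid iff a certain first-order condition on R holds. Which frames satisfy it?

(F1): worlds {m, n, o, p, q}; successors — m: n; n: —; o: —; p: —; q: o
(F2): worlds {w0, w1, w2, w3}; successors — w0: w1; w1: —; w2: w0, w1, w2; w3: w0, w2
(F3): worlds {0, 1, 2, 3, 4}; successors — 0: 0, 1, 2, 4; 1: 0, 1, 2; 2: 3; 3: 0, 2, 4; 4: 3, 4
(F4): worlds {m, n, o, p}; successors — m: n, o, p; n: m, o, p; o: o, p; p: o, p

Frame correspondent (Sahlqvist): ∀x ∀y ∀z (Rxy ∧ Ryz → Rxz) — i.e. transitivity.
(F1): holds.
(F2): fails — Rw3w2 and Rw2w1 but not Rw3w1.
(F3): fails — R10 and R04 but not R14.
(F4): fails — Rnm and Rmn but not Rnn.
Valid on: (F1).

(F1)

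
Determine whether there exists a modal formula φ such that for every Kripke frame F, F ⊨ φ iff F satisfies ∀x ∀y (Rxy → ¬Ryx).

Any modally definable frame class is closed under surjective bounded morphisms.
The 3-cycle (worlds w0,w1,w2 with w0→w1→w2→w0) is asymmetric. Mapping every world to a single reflexive point • is a surjective bounded morphism, and the reflexive point is not asymmetric (R•• but asymmetry requires ¬R••).
So the class is not modally definable.

No — not modally definable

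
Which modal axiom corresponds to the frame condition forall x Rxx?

□r → r

The condition is reflexivity. The T schema □r → r defines it.
Suppose □r→r is valid. At any x set V(r)={w : Rxw}. Then □r holds at x, so r holds at x, i.e. Rxx.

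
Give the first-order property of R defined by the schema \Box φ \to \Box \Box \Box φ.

This is a Sahlqvist (Geach-type) schema ◇^0□^1φ → □^3◇^0φ.
First-order correspondent: \forall x \forall z (x R^3 z \to \exists w (xRw \wedge z = w)).

\forall x \forall z (x R^3 z \to \exists w (xRw \wedge z = w))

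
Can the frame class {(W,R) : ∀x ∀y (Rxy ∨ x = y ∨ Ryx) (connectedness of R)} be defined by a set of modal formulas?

Modal frame validity is preserved under disjoint unions.
Take 4 disjoint single-world reflexive frames: each is trivially connected, but their disjoint union has 4 worlds with no edge between distinct components, so it is not connected.
So no modal formula (or set of formulas) defines exactly the connected frames.

No — not modally definable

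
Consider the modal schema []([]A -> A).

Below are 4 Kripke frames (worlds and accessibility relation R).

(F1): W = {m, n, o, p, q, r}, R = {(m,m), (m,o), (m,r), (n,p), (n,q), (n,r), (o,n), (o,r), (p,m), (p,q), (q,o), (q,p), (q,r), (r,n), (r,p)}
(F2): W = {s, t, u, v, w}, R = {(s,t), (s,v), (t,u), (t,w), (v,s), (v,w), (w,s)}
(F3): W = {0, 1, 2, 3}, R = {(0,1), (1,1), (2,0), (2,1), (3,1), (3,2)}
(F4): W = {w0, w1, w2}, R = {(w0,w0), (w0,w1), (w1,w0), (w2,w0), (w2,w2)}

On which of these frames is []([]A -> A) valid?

none

Frame correspondent (Sahlqvist): forall x forall y (Rxy -> Ryy) — i.e. shift-reflexivity.
(F1): fails — Rnr but not Rrr.
(F2): fails — Rvw but not Rww.
(F3): fails — R32 but not R22.
(F4): fails — Rw0w1 but not Rw1w1.
Valid on no frame.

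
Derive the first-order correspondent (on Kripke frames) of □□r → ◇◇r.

This is a Sahlqvist (Geach-type) schema ◇^0□^2r → □^0◇^2r.
First-order correspondent: ∀x ∃w (xR²w ∧ xR²w).

∀x ∃w (xR²w ∧ xR²w)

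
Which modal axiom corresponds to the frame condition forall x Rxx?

□q → q

The condition is reflexivity. The T schema □q → q defines it.
Suppose □q→q is valid. At any x set V(q)={w : Rxw}. Then □q holds at x, so q holds at x, i.e. Rxx.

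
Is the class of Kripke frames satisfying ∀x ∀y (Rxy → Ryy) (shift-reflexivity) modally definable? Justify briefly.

Yes: it is shift-reflexivity, defined by the T□ schema □(□q → q).
Suppose □(□q→q) is valid. Take Rxy and set V(q)={w : Ryw}. Then at y, □q holds; since □(□q→q) at x, □q→q at y, so q at y, i.e. Ryy.

Yes, by □(□q → q)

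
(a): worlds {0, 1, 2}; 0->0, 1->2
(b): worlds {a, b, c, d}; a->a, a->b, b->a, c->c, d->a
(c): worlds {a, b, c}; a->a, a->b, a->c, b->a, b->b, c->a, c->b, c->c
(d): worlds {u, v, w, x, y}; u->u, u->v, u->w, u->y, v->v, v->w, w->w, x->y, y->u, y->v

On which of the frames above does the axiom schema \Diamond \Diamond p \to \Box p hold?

The schema corresponds to a generalized confluence (Geach) condition: \forall x \forall y \forall z ((x R^2 y \wedge xRz) \to \exists w (y = w \wedge z = w)).
(a): ✓.
(b): fails — aR²a, aRb but a ≠ b.
(c): fails — aR²a, aRb but a ≠ b.
(d): fails — uR²u, uRv but u ≠ v.
Valid on: (a).

(a)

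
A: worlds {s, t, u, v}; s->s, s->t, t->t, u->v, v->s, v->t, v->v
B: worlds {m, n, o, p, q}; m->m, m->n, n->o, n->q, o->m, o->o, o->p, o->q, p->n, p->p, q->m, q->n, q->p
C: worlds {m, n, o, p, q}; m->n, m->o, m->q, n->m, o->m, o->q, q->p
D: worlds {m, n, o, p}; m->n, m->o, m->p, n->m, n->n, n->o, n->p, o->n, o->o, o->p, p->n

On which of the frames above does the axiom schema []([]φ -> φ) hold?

This is the axiom for shift-reflexivity; its first-order frame correspondent is forall x forall y (Rxy -> Ryy).
A: satisfies the condition.
B: fails — Rpn but not Rnn.
C: fails — Rom but not Rmm.
D: fails — Rop but not Rpp.

A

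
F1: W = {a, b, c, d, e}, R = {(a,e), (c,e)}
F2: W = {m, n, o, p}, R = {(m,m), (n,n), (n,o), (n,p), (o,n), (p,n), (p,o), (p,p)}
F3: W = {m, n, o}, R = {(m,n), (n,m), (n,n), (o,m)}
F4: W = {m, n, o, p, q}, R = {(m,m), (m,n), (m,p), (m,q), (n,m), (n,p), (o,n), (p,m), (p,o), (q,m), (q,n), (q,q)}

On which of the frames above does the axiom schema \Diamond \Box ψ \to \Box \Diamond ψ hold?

Frame correspondent (Sahlqvist): \forall x \forall y \forall z (Rxy \wedge Rxz \to \exists w (Ryw \wedge Rzw)) — i.e. convergence.
F1: fails — Rae and Rae but e and e have no common successor.
F2: holds.
F3: holds.
F4: holds.

F2, F3, F4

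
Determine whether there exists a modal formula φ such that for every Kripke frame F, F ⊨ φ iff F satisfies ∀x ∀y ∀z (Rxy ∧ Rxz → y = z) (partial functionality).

Yes — defined by ◇p → □p

This is a Sahlqvist condition; the CD axiom ◇p → □p defines it.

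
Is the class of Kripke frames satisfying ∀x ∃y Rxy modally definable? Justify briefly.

This is a Sahlqvist condition; the D axiom □r → ◇r defines it.
Suppose □r→◇r is valid. At any x set V(r)=W. Then □r at x, so ◇r at x, so x has a successor.

Definable; □r → ◇r defines it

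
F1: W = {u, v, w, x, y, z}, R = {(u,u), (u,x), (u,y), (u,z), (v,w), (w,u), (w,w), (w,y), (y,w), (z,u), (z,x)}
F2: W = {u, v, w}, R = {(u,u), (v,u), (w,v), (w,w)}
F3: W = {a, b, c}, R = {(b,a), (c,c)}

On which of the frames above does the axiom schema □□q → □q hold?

F1, F2

The schema corresponds to density: ∀x ∀y (Rxy → ∃z (Rxz ∧ Rzy)).
F1: ✓.
F2: ✓.
F3: fails — Rba but no z with Rbz and Rza.
Valid on: F1, F2.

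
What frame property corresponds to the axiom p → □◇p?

symmetry: ∀x ∀y (Rxy → Ryx)

Suppose p→□◇p is valid. Take Rxy and set V(p)={x}. Then p at x, so □◇p at x, so ◇p at y, so some z with Ryz has p; z=x, i.e. Ryx.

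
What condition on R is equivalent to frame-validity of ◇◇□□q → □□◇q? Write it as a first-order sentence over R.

∀x ∀y ∀z ((xR²y ∧ xR²z) → ∃w (yR²w ∧ zRw))

This is a Sahlqvist (Geach-type) schema ◇^2□^2q → □^2◇^1q.
Minimal-valuation argument: fix x; take any y with xR^2y and any z with xR^2z. Set V(q) to the set of worlds R-reachable from y in exactly 2 steps. Then □^2q holds at y, so the antecedent holds at x; validity forces ◇^1q at z, giving a w with zR^1w and yR^2w.
First-order correspondent: ∀x ∀y ∀z ((xR²y ∧ xR²z) → ∃w (yR²w ∧ zRw)).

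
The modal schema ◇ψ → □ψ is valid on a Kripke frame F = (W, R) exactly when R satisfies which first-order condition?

partial functionality

Suppose ◇ψ→□ψ is valid. Take Rxy, Rxz and set V(ψ)={y}. Then ◇ψ at x, so □ψ at x, so ψ at z, i.e. z=y.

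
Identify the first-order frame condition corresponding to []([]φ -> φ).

This is the T□ axiom.
It corresponds to shift-reflexivity: forall x forall y (Rxy -> Ryy).

Shift-reflexivity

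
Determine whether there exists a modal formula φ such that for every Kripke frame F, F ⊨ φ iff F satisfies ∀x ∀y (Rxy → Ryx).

Yes: it is symmetry, defined by the B schema p → □◇p.
Suppose p→□◇p is valid. Take Rxy and set V(p)={x}. Then p at x, so □◇p at x, so ◇p at y, so some z with Ryz has p; z=x, i.e. Ryx.

Yes — defined by p → □◇p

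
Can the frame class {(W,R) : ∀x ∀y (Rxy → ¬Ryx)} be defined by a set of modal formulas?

No

Modal frame validity is preserved under surjective bounded morphisms.
The 5-cycle (worlds a,b,c,d,e with a→b→c→d→e→a) is asymmetric. Mapping every world to a single reflexive point • is a surjective bounded morphism, and the reflexive point is not asymmetric (R•• but asymmetry requires ¬R••).
So no modal formula (or set of formulas) defines exactly the asymmetric frames.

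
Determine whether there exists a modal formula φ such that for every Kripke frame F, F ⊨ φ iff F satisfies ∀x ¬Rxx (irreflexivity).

No — not modally definable

If a class were modally definable it would be closed under surjective bounded morphisms (Goldblatt–Thomason).
The 4-cycle (worlds w0,w1,w2,w3 with w0→w1→w2→w3→w0) is irreflexive, and the map sending every world to a single reflexive point • is a surjective bounded morphism (forth: every edge maps to (•,•); back: every world has a successor). So any modal formula valid on the 4-cycle is also valid on the reflexive point, which is not irreflexive.
Hence irreflexivity is not modally definable.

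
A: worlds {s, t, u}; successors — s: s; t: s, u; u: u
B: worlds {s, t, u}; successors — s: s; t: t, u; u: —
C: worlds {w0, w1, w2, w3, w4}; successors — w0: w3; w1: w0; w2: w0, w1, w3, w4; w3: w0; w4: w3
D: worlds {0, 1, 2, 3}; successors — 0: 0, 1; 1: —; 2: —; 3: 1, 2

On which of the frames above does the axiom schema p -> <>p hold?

none

This is the axiom for reflexivity; its first-order frame correspondent is forall x Rxx.
A: fails — world t does not see itself.
B: fails — world u does not see itself.
C: fails — world w0 does not see itself.
D: fails — world 1 does not see itself.
Valid on no frame.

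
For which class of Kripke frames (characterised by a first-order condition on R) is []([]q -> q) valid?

This is the T□ axiom.
It corresponds to shift-reflexivity: forall x forall y (Rxy -> Ryy).

shift-reflexivity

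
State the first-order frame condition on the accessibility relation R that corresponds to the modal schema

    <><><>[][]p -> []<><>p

forall x forall y forall z ((x R^3 y & xRz) -> exists w (y R^2 w & z R^2 w))

This is a Sahlqvist (Geach-type) schema ◇^3□^2p → □^1◇^2p.
Minimal-valuation argument: fix x; take any y with xR^3y and any z with xR^1z. Set V(p) to the set of worlds R-reachable from y in exactly 2 steps. Then □^2p holds at y, so the antecedent holds at x; validity forces ◇^2p at z, giving a w with zR^2w and yR^2w.
First-order correspondent: forall x forall y forall z ((x R^3 y & xRz) -> exists w (y R^2 w & z R^2 w)).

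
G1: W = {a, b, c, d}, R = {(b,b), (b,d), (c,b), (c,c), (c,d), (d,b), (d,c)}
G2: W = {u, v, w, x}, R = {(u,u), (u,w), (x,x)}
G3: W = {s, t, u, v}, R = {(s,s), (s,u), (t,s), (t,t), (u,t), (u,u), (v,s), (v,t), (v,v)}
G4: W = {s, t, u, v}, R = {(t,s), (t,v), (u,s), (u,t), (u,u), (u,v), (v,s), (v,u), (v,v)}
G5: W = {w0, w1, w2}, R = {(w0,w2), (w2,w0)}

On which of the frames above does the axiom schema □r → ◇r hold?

This is the axiom for seriality; its first-order frame correspondent is ∀x ∃y Rxy.
G1: fails — world a has no successor.
G2: fails — world v has no successor.
G3: condition met.
G4: fails — world s has no successor.
G5: fails — world w1 has no successor.
Valid on: G3.

G3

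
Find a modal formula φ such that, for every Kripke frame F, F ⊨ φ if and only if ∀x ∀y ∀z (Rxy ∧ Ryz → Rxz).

□r → □□r

A defining formula is □r → □□r (the 4 axiom).
Suppose □r→□□r is valid. Take Rxy, Ryz and set V(r)={w : Rxw}. Then □r at x, so □□r at x, so □r at y, so r at z, i.e. Rxz.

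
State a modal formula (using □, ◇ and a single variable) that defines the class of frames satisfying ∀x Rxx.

The condition is reflexivity. The T schema □ψ → ψ defines it.

□ψ → ψ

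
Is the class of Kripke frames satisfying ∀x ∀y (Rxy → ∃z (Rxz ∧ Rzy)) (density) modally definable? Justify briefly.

Yes — defined by □□p → □p

This is a Sahlqvist condition; the C4 axiom □□p → □p defines it.
Suppose □□p→□p is valid. Take Rxy and set V(p)={w : xR²w}. Then □□p at x, so □p at x, so p at y, i.e. ∃z(Rxz∧Rzy).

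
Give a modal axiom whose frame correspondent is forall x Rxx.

This is reflexivity; the standard corresponding axiom is T: □s → s.

□s → s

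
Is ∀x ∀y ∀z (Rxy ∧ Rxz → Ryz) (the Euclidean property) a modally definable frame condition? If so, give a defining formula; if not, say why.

Yes, by ◇p → □◇p

This is a Sahlqvist condition; the 5 axiom ◇p → □◇p defines it.
Suppose ◇p→□◇p is valid. Take Rxy, Rxz and set V(p)={y}. Then ◇p at x, so □◇p at x, so ◇p at z, so some w with Rzw has p; w=y, i.e. Rzy. By symmetry of the argument, Ryz.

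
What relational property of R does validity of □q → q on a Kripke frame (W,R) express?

Suppose □q→q is valid. At any x set V(q)={w : Rxw}. Then □q holds at x, so q holds at x, i.e. Rxx.

Reflexivity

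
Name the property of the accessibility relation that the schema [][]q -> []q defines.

density: forall x forall y (Rxy -> exists z (Rxz & Rzy))

This is the C4 axiom.
Its frame correspondent is density — forall x forall y (Rxy -> exists z (Rxz & Rzy)).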